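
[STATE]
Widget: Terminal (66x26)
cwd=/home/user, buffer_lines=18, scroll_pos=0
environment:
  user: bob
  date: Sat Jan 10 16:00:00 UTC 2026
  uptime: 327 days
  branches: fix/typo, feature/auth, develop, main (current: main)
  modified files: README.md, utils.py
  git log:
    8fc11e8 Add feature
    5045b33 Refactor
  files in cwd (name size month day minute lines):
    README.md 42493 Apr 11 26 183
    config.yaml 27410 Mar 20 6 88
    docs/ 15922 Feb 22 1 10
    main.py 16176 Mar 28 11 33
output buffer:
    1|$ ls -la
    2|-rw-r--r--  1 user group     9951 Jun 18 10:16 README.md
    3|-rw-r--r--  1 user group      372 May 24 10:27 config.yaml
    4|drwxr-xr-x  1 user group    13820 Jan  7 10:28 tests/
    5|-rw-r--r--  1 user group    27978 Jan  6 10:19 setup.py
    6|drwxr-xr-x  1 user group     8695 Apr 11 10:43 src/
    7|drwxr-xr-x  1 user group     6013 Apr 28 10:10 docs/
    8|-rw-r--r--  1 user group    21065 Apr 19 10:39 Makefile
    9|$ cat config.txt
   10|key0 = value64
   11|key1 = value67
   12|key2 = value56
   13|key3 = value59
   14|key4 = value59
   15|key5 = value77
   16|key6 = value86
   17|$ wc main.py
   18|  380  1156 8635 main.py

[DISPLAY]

$ ls -la                                                          
-rw-r--r--  1 user group     9951 Jun 18 10:16 README.md          
-rw-r--r--  1 user group      372 May 24 10:27 config.yaml        
drwxr-xr-x  1 user group    13820 Jan  7 10:28 tests/             
-rw-r--r--  1 user group    27978 Jan  6 10:19 setup.py           
drwxr-xr-x  1 user group     8695 Apr 11 10:43 src/               
drwxr-xr-x  1 user group     6013 Apr 28 10:10 docs/              
-rw-r--r--  1 user group    21065 Apr 19 10:39 Makefile           
$ cat config.txt                                                  
key0 = value64                                                    
key1 = value67                                                    
key2 = value56                                                    
key3 = value59                                                    
key4 = value59                                                    
key5 = value77                                                    
key6 = value86                                                    
$ wc main.py                                                      
  380  1156 8635 main.py                                          
$ █                                                               
                                                                  
                                                                  
                                                                  
                                                                  
                                                                  
                                                                  
                                                                  


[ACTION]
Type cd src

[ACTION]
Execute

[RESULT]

$ ls -la                                                          
-rw-r--r--  1 user group     9951 Jun 18 10:16 README.md          
-rw-r--r--  1 user group      372 May 24 10:27 config.yaml        
drwxr-xr-x  1 user group    13820 Jan  7 10:28 tests/             
-rw-r--r--  1 user group    27978 Jan  6 10:19 setup.py           
drwxr-xr-x  1 user group     8695 Apr 11 10:43 src/               
drwxr-xr-x  1 user group     6013 Apr 28 10:10 docs/              
-rw-r--r--  1 user group    21065 Apr 19 10:39 Makefile           
$ cat config.txt                                                  
key0 = value64                                                    
key1 = value67                                                    
key2 = value56                                                    
key3 = value59                                                    
key4 = value59                                                    
key5 = value77                                                    
key6 = value86                                                    
$ wc main.py                                                      
  380  1156 8635 main.py                                          
$ cd src                                                          
                                                                  
$ █                                                               
                                                                  
                                                                  
                                                                  
                                                                  
                                                                  


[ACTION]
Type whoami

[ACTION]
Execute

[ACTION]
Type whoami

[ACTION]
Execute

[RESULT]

$ ls -la                                                          
-rw-r--r--  1 user group     9951 Jun 18 10:16 README.md          
-rw-r--r--  1 user group      372 May 24 10:27 config.yaml        
drwxr-xr-x  1 user group    13820 Jan  7 10:28 tests/             
-rw-r--r--  1 user group    27978 Jan  6 10:19 setup.py           
drwxr-xr-x  1 user group     8695 Apr 11 10:43 src/               
drwxr-xr-x  1 user group     6013 Apr 28 10:10 docs/              
-rw-r--r--  1 user group    21065 Apr 19 10:39 Makefile           
$ cat config.txt                                                  
key0 = value64                                                    
key1 = value67                                                    
key2 = value56                                                    
key3 = value59                                                    
key4 = value59                                                    
key5 = value77                                                    
key6 = value86                                                    
$ wc main.py                                                      
  380  1156 8635 main.py                                          
$ cd src                                                          
                                                                  
$ whoami                                                          
bob                                                               
$ whoami                                                          
bob                                                               
$ █                                                               
                                                                  


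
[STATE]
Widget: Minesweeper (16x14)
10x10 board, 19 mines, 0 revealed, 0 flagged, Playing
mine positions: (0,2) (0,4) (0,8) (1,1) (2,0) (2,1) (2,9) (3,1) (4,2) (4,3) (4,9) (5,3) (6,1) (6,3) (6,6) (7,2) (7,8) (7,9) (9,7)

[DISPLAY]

■■■■■■■■■■      
■■■■■■■■■■      
■■■■■■■■■■      
■■■■■■■■■■      
■■■■■■■■■■      
■■■■■■■■■■      
■■■■■■■■■■      
■■■■■■■■■■      
■■■■■■■■■■      
■■■■■■■■■■      
                
                
                
                


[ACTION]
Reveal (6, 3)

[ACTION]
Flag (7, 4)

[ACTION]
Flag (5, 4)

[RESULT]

■■✹■✹■■■✹■      
■✹■■■■■■■■      
✹✹■■■■■■■✹      
■✹■■■■■■■■      
■■✹✹■■■■■✹      
■■■✹■■■■■■      
■✹■✹■■✹■■■      
■■✹■■■■■✹✹      
■■■■■■■■■■      
■■■■■■■✹■■      
                
                
                
                


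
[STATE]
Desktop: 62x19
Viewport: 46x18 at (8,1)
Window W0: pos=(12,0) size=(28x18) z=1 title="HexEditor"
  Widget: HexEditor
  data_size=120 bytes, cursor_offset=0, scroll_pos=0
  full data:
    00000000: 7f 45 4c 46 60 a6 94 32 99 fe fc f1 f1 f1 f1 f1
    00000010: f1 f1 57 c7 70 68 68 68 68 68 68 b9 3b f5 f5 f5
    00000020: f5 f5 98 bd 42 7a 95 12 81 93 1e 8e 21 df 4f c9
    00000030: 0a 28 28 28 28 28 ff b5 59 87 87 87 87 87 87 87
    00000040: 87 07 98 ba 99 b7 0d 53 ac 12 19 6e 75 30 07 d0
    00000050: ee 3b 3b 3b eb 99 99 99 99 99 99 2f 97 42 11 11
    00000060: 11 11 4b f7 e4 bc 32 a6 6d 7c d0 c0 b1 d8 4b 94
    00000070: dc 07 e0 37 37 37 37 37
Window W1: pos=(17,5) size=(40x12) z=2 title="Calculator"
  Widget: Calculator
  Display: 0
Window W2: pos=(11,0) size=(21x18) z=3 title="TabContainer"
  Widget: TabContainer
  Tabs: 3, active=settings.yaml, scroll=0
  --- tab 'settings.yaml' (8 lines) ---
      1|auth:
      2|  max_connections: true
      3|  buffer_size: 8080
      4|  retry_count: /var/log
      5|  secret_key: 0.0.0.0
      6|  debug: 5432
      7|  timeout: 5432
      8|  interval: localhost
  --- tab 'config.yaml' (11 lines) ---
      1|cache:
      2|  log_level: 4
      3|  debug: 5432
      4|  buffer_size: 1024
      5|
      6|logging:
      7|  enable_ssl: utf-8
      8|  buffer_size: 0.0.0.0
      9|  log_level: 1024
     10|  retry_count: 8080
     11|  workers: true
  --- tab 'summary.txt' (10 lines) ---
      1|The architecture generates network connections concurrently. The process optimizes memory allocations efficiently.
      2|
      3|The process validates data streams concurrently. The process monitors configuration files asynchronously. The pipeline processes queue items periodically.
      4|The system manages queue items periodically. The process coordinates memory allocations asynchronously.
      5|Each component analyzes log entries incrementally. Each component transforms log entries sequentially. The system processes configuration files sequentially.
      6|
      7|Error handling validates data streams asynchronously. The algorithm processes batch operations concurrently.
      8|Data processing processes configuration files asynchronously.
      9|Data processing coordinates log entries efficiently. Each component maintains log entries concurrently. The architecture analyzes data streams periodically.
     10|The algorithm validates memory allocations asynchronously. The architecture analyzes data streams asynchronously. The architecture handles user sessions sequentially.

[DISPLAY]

   ┃ TabContainer      ┃       ┃              
   ┠───────────────────┨───────┨              
   ┃[settings.yaml]│ co┃46 60 a┃              
   ┃───────────────────┃c7 70 6┃              
   ┃auth:              ┃━━━━━━━━━━━━━━━━━━━━━━
   ┃  max_connections: ┃                      
   ┃  buffer_size: 8080┃──────────────────────
   ┃  retry_count: /var┃                      
   ┃  secret_key: 0.0.0┃──┐                   
   ┃  debug: 5432      ┃÷ │                   
   ┃  timeout: 5432    ┃──┤                   
   ┃  interval: localho┃× │                   
   ┃                   ┃──┤                   
   ┃                   ┃- │                   
   ┃                   ┃──┘                   
   ┃                   ┃━━━━━━━━━━━━━━━━━━━━━━
   ┗━━━━━━━━━━━━━━━━━━━┛━━━━━━━┛              
                                              


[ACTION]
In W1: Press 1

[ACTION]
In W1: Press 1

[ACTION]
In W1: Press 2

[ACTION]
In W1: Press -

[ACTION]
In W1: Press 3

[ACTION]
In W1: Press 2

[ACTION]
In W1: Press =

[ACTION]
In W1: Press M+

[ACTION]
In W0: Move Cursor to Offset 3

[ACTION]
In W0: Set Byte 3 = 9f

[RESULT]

   ┃ TabContainer      ┃       ┃              
   ┠───────────────────┨───────┨              
   ┃[settings.yaml]│ co┃9F 60 a┃              
   ┃───────────────────┃c7 70 6┃              
   ┃auth:              ┃━━━━━━━━━━━━━━━━━━━━━━
   ┃  max_connections: ┃                      
   ┃  buffer_size: 8080┃──────────────────────
   ┃  retry_count: /var┃                      
   ┃  secret_key: 0.0.0┃──┐                   
   ┃  debug: 5432      ┃÷ │                   
   ┃  timeout: 5432    ┃──┤                   
   ┃  interval: localho┃× │                   
   ┃                   ┃──┤                   
   ┃                   ┃- │                   
   ┃                   ┃──┘                   
   ┃                   ┃━━━━━━━━━━━━━━━━━━━━━━
   ┗━━━━━━━━━━━━━━━━━━━┛━━━━━━━┛              
                                              


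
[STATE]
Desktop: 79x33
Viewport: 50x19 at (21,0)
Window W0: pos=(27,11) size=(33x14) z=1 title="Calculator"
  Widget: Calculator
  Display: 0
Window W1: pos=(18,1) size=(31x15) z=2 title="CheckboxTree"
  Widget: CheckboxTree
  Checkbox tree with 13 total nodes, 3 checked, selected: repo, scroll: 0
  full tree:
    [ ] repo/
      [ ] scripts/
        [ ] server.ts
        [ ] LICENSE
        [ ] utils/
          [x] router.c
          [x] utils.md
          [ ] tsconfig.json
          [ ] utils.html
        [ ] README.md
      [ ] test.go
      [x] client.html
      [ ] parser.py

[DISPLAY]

                                                  
━━━━━━━━━━━━━━━━━━━━━━━━━━━┓                      
heckboxTree                ┃                      
───────────────────────────┨                      
-] repo/                   ┃                      
 [-] scripts/              ┃                      
   [ ] server.ts           ┃                      
   [ ] LICENSE             ┃                      
   [-] utils/              ┃                      
     [x] router.c          ┃                      
     [x] utils.md          ┃                      
     [ ] tsconfig.json     ┃━━━━━━━━━━┓           
     [ ] utils.html        ┃          ┃           
   [ ] README.md           ┃──────────┨           
 [ ] test.go               ┃         0┃           
━━━━━━━━━━━━━━━━━━━━━━━━━━━┛          ┃           
      ┃│ 7 │ 8 │ 9 │ ÷ │              ┃           
      ┃├───┼───┼───┼───┤              ┃           
      ┃│ 4 │ 5 │ 6 │ × │              ┃           


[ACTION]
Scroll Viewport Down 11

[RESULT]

     [ ] tsconfig.json     ┃━━━━━━━━━━┓           
     [ ] utils.html        ┃          ┃           
   [ ] README.md           ┃──────────┨           
 [ ] test.go               ┃         0┃           
━━━━━━━━━━━━━━━━━━━━━━━━━━━┛          ┃           
      ┃│ 7 │ 8 │ 9 │ ÷ │              ┃           
      ┃├───┼───┼───┼───┤              ┃           
      ┃│ 4 │ 5 │ 6 │ × │              ┃           
      ┃├───┼───┼───┼───┤              ┃           
      ┃│ 1 │ 2 │ 3 │ - │              ┃           
      ┃├───┼───┼───┼───┤              ┃           
      ┃│ 0 │ . │ = │ + │              ┃           
      ┃└───┴───┴───┴───┘              ┃           
      ┗━━━━━━━━━━━━━━━━━━━━━━━━━━━━━━━┛           
                                                  
                                                  
                                                  
                                                  
                                                  


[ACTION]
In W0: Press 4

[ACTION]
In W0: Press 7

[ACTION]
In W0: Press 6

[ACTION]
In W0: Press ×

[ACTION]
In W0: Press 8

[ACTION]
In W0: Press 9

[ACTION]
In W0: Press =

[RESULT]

     [ ] tsconfig.json     ┃━━━━━━━━━━┓           
     [ ] utils.html        ┃          ┃           
   [ ] README.md           ┃──────────┨           
 [ ] test.go               ┃     42364┃           
━━━━━━━━━━━━━━━━━━━━━━━━━━━┛          ┃           
      ┃│ 7 │ 8 │ 9 │ ÷ │              ┃           
      ┃├───┼───┼───┼───┤              ┃           
      ┃│ 4 │ 5 │ 6 │ × │              ┃           
      ┃├───┼───┼───┼───┤              ┃           
      ┃│ 1 │ 2 │ 3 │ - │              ┃           
      ┃├───┼───┼───┼───┤              ┃           
      ┃│ 0 │ . │ = │ + │              ┃           
      ┃└───┴───┴───┴───┘              ┃           
      ┗━━━━━━━━━━━━━━━━━━━━━━━━━━━━━━━┛           
                                                  
                                                  
                                                  
                                                  
                                                  


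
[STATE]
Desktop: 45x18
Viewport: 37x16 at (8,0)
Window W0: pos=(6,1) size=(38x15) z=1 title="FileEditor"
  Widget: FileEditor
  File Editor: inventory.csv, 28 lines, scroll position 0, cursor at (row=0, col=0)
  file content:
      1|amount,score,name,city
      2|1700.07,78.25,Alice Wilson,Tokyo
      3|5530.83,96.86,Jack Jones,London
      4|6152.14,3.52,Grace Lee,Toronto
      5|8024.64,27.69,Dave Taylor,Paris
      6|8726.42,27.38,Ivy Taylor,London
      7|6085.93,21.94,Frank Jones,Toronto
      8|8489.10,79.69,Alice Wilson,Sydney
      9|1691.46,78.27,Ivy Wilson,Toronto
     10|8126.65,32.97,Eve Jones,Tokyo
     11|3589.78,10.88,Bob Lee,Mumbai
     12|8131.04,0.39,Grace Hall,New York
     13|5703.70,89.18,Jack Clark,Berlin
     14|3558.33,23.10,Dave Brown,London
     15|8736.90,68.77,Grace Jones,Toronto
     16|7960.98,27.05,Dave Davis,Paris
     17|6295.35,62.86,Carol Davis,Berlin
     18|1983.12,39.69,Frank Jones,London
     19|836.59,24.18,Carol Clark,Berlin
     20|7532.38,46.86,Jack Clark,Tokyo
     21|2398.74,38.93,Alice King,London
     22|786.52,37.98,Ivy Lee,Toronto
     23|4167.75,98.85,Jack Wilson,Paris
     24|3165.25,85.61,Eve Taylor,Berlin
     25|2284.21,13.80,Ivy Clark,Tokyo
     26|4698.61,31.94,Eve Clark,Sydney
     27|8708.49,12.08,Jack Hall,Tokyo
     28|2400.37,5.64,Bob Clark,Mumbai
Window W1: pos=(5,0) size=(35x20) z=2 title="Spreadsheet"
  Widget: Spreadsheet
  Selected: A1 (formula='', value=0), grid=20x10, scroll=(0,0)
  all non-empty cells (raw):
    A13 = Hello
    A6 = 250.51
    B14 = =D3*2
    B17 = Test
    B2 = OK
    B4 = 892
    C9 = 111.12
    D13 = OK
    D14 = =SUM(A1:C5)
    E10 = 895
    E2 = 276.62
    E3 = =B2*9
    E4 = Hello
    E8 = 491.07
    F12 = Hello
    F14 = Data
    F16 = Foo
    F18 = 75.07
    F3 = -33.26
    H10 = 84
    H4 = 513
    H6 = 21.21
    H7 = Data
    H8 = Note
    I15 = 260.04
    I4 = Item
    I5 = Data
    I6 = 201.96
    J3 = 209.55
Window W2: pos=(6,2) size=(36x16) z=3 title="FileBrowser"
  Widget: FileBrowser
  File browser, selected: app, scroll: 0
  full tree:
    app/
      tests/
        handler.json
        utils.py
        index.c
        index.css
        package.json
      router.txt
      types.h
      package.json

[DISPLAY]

━━━━━━━━━━━━━━━━━━━━━━━━━━━━━━━┓     
preadsheet                     ┃━━━┓ 
━━━━━━━━━━━━━━━━━━━━━━━━━━━━━━━━━┓ ┃ 
FileBrowser                      ┃─┨ 
─────────────────────────────────┨▲┃ 
 [-] app/                        ┃█┃ 
   [+] tests/                    ┃░┃ 
   router.txt                    ┃░┃ 
   types.h                       ┃░┃ 
   package.json                  ┃░┃ 
                                 ┃░┃ 
                                 ┃░┃ 
                                 ┃░┃ 
                                 ┃░┃ 
                                 ┃▼┃ 
                                 ┃━┛ 


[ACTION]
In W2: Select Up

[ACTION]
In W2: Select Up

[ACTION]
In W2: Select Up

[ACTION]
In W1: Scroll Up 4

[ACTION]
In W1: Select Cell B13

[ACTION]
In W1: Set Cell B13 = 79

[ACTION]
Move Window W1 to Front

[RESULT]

━━━━━━━━━━━━━━━━━━━━━━━━━━━━━━━┓     
preadsheet                     ┃━━━┓ 
───────────────────────────────┨━┓ ┃ 
3: 79                          ┃ ┃─┨ 
     A       B       C       D ┃─┨▲┃ 
-------------------------------┃ ┃█┃ 
1        0       0       0     ┃ ┃░┃ 
2        0OK             0     ┃ ┃░┃ 
3        0       0       0     ┃ ┃░┃ 
4        0     892       0     ┃ ┃░┃ 
5        0       0       0     ┃ ┃░┃ 
6   250.51       0       0     ┃ ┃░┃ 
7        0       0       0     ┃ ┃░┃ 
8        0       0       0     ┃ ┃░┃ 
9        0       0  111.12     ┃ ┃▼┃ 
0        0       0       0     ┃ ┃━┛ 


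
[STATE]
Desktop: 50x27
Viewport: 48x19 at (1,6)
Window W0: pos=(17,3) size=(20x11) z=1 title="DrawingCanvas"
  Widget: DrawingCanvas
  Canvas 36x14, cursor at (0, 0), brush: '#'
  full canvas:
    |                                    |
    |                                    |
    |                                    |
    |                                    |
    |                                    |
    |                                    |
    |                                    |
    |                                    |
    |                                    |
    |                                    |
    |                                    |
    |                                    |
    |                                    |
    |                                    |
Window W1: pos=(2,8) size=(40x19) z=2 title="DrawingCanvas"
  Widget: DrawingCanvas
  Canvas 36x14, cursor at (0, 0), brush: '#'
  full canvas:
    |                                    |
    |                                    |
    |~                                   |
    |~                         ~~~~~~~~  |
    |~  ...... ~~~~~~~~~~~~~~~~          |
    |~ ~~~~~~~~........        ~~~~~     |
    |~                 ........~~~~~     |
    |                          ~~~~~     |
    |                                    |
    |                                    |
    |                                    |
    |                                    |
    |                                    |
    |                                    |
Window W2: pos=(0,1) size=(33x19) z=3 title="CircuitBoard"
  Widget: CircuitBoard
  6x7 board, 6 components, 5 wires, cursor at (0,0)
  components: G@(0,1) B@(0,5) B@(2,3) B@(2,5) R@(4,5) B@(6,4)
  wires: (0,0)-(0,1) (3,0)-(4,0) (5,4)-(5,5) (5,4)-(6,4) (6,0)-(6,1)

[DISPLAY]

                               ┃   ┃            
1                              ┃   ┃            
                               ┃━━━━━━━━┓       
2               B       B      ┃        ┃       
                               ┃────────┨       
3   ·                          ┃        ┃       
    │                          ┃        ┃       
4   ·                   R      ┃        ┃       
                               ┃~~~~    ┃       
5                   · ─ ·      ┃        ┃       
                    │          ┃~       ┃       
6   · ─ ·           B          ┃~       ┃       
Cursor: (0,0)                  ┃~       ┃       
━━━━━━━━━━━━━━━━━━━━━━━━━━━━━━━┛        ┃       
 ┃                                      ┃       
 ┃                                      ┃       
 ┃                                      ┃       
 ┃                                      ┃       
 ┃                                      ┃       


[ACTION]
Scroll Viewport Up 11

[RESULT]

                                                
━━━━━━━━━━━━━━━━━━━━━━━━━━━━━━━┓                
 CircuitBoard                  ┃                
───────────────────────────────┨━━━┓            
   0 1 2 3 4 5                 ┃   ┃            
0  [.]─ G               B      ┃───┨            
                               ┃   ┃            
1                              ┃   ┃            
                               ┃━━━━━━━━┓       
2               B       B      ┃        ┃       
                               ┃────────┨       
3   ·                          ┃        ┃       
    │                          ┃        ┃       
4   ·                   R      ┃        ┃       
                               ┃~~~~    ┃       
5                   · ─ ·      ┃        ┃       
                    │          ┃~       ┃       
6   · ─ ·           B          ┃~       ┃       
Cursor: (0,0)                  ┃~       ┃       


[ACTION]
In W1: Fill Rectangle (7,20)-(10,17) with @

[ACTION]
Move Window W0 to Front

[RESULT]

                                                
━━━━━━━━━━━━━━━━━━━━━━━━━━━━━━━┓                
 CircuitBoard                  ┃                
────────────────┏━━━━━━━━━━━━━━━━━━┓            
   0 1 2 3 4 5  ┃ DrawingCanvas    ┃            
0  [.]─ G       ┠──────────────────┨            
                ┃+                 ┃            
1               ┃                  ┃            
                ┃                  ┃━━━━┓       
2               ┃                  ┃    ┃       
                ┃                  ┃────┨       
3   ·           ┃                  ┃    ┃       
    │           ┃                  ┃    ┃       
4   ·           ┗━━━━━━━━━━━━━━━━━━┛    ┃       
                               ┃~~~~    ┃       
5                   · ─ ·      ┃        ┃       
                    │          ┃~       ┃       
6   · ─ ·           B          ┃~       ┃       
Cursor: (0,0)                  ┃~       ┃       


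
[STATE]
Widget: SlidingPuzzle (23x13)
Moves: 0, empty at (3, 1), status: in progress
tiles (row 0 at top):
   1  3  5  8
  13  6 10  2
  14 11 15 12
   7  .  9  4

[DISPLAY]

┌────┬────┬────┬────┐  
│  1 │  3 │  5 │  8 │  
├────┼────┼────┼────┤  
│ 13 │  6 │ 10 │  2 │  
├────┼────┼────┼────┤  
│ 14 │ 11 │ 15 │ 12 │  
├────┼────┼────┼────┤  
│  7 │    │  9 │  4 │  
└────┴────┴────┴────┘  
Moves: 0               
                       
                       
                       


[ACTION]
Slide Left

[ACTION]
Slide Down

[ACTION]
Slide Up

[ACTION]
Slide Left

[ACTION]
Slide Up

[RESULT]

┌────┬────┬────┬────┐  
│  1 │  3 │  5 │  8 │  
├────┼────┼────┼────┤  
│ 13 │  6 │ 10 │  2 │  
├────┼────┼────┼────┤  
│ 14 │ 11 │ 15 │ 12 │  
├────┼────┼────┼────┤  
│  7 │  9 │  4 │    │  
└────┴────┴────┴────┘  
Moves: 4               
                       
                       
                       


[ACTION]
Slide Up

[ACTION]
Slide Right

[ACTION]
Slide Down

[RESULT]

┌────┬────┬────┬────┐  
│  1 │  3 │  5 │  8 │  
├────┼────┼────┼────┤  
│ 13 │  6 │ 10 │  2 │  
├────┼────┼────┼────┤  
│ 14 │ 11 │    │ 12 │  
├────┼────┼────┼────┤  
│  7 │  9 │ 15 │  4 │  
└────┴────┴────┴────┘  
Moves: 6               
                       
                       
                       


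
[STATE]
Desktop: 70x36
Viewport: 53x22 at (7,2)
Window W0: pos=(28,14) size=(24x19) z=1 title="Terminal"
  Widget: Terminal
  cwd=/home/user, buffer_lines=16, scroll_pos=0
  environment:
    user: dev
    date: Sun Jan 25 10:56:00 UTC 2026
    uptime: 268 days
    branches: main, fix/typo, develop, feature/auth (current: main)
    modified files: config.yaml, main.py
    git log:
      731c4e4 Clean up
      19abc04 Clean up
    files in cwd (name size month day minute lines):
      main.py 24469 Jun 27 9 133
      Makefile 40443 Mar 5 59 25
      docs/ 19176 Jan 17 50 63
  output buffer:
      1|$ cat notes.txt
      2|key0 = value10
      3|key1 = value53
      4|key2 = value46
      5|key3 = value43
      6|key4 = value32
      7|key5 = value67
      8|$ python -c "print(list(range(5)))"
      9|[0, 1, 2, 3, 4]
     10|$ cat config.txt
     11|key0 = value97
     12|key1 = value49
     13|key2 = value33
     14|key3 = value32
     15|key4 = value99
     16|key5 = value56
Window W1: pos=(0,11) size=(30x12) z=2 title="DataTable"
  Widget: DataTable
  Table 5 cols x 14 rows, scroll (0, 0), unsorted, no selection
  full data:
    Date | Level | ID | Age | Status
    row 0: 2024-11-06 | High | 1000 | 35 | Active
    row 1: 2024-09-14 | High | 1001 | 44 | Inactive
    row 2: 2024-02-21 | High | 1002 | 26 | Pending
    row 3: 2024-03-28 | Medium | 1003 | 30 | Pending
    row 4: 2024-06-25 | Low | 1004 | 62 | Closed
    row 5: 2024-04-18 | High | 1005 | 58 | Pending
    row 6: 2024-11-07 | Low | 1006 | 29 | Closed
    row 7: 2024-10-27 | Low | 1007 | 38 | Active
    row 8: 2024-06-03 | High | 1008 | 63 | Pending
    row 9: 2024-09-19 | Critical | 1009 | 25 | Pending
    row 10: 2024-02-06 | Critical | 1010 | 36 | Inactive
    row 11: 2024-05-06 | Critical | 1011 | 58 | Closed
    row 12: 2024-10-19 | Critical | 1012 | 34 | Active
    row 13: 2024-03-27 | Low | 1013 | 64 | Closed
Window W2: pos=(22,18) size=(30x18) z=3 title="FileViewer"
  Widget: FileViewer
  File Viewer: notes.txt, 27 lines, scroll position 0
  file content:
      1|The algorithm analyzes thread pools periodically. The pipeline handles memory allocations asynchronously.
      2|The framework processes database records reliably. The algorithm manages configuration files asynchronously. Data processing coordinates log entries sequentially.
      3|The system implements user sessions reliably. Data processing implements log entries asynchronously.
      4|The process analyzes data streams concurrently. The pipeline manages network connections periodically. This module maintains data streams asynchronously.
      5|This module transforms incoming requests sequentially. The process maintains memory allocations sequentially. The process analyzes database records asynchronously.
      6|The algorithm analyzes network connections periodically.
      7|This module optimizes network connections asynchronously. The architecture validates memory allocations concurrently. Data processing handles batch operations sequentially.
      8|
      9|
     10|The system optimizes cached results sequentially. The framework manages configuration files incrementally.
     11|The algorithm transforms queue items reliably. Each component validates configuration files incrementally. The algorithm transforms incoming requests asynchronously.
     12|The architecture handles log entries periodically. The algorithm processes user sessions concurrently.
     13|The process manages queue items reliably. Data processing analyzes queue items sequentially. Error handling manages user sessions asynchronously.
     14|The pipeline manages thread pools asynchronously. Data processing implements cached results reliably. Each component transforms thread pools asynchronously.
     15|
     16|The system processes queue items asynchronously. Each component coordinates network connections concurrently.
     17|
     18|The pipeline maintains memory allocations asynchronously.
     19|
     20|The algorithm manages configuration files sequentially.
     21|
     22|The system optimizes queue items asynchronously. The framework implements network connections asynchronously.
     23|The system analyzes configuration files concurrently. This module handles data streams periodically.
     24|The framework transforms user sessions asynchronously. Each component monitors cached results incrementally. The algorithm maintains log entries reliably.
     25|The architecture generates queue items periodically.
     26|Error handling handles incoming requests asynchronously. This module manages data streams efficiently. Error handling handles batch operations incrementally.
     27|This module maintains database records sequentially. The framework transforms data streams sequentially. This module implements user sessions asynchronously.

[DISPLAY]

                                                     
                                                     
                                                     
                                                     
                                                     
                                                     
                                                     
                                                     
                                                     
━━━━━━━━━━━━━━━━━━━━━━┓                              
able                  ┃                              
──────────────────────┨                              
    │Level   │ID  │Age┃━━━━━━━━━━━━━━━━━━━━━┓        
────┼────────┼────┼───┃Terminal             ┃        
1-06│High    │1000│35 ┃─────────────────────┨        
9-14│High    │1001│44 ┃ cat notes.txt       ┃        
2-21│High    │1┏━━━━━━━━━━━━━━━━━━━━━━━━━━━━┓        
3-28│Medium  │1┃ FileViewer                 ┃        
6-25│Low     │1┠────────────────────────────┨        
4-18│High    │1┃The algorithm analyzes thre▲┃        
━━━━━━━━━━━━━━━┃The framework processes dat█┃        
               ┃The system implements user ░┃        


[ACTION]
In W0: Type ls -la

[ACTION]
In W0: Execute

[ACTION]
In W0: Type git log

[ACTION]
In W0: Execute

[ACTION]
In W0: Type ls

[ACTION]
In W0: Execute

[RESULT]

                                                     
                                                     
                                                     
                                                     
                                                     
                                                     
                                                     
                                                     
                                                     
━━━━━━━━━━━━━━━━━━━━━━┓                              
able                  ┃                              
──────────────────────┨                              
    │Level   │ID  │Age┃━━━━━━━━━━━━━━━━━━━━━┓        
────┼────────┼────┼───┃Terminal             ┃        
1-06│High    │1000│35 ┃─────────────────────┨        
9-14│High    │1001│44 ┃ey1 = value49        ┃        
2-21│High    │1┏━━━━━━━━━━━━━━━━━━━━━━━━━━━━┓        
3-28│Medium  │1┃ FileViewer                 ┃        
6-25│Low     │1┠────────────────────────────┨        
4-18│High    │1┃The algorithm analyzes thre▲┃        
━━━━━━━━━━━━━━━┃The framework processes dat█┃        
               ┃The system implements user ░┃        


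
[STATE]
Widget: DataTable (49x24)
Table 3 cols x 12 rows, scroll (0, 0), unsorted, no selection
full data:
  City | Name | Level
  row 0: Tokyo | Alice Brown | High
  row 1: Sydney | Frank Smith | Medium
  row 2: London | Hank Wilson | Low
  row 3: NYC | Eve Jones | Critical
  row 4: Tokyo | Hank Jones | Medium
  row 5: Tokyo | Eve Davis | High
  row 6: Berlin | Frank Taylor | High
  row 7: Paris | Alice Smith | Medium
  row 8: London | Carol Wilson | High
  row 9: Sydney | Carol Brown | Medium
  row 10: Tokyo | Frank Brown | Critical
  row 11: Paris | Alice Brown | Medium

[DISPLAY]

City  │Name        │Level                        
──────┼────────────┼────────                     
Tokyo │Alice Brown │High                         
Sydney│Frank Smith │Medium                       
London│Hank Wilson │Low                          
NYC   │Eve Jones   │Critical                     
Tokyo │Hank Jones  │Medium                       
Tokyo │Eve Davis   │High                         
Berlin│Frank Taylor│High                         
Paris │Alice Smith │Medium                       
London│Carol Wilson│High                         
Sydney│Carol Brown │Medium                       
Tokyo │Frank Brown │Critical                     
Paris │Alice Brown │Medium                       
                                                 
                                                 
                                                 
                                                 
                                                 
                                                 
                                                 
                                                 
                                                 
                                                 


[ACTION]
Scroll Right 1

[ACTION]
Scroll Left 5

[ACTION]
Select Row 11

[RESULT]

City  │Name        │Level                        
──────┼────────────┼────────                     
Tokyo │Alice Brown │High                         
Sydney│Frank Smith │Medium                       
London│Hank Wilson │Low                          
NYC   │Eve Jones   │Critical                     
Tokyo │Hank Jones  │Medium                       
Tokyo │Eve Davis   │High                         
Berlin│Frank Taylor│High                         
Paris │Alice Smith │Medium                       
London│Carol Wilson│High                         
Sydney│Carol Brown │Medium                       
Tokyo │Frank Brown │Critical                     
>aris │Alice Brown │Medium                       
                                                 
                                                 
                                                 
                                                 
                                                 
                                                 
                                                 
                                                 
                                                 
                                                 


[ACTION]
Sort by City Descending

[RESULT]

City ▼│Name        │Level                        
──────┼────────────┼────────                     
Tokyo │Alice Brown │High                         
Tokyo │Hank Jones  │Medium                       
Tokyo │Eve Davis   │High                         
Tokyo │Frank Brown │Critical                     
Sydney│Frank Smith │Medium                       
Sydney│Carol Brown │Medium                       
Paris │Alice Smith │Medium                       
Paris │Alice Brown │Medium                       
NYC   │Eve Jones   │Critical                     
London│Hank Wilson │Low                          
London│Carol Wilson│High                         
>erlin│Frank Taylor│High                         
                                                 
                                                 
                                                 
                                                 
                                                 
                                                 
                                                 
                                                 
                                                 
                                                 


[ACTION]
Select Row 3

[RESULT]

City ▼│Name        │Level                        
──────┼────────────┼────────                     
Tokyo │Alice Brown │High                         
Tokyo │Hank Jones  │Medium                       
Tokyo │Eve Davis   │High                         
>okyo │Frank Brown │Critical                     
Sydney│Frank Smith │Medium                       
Sydney│Carol Brown │Medium                       
Paris │Alice Smith │Medium                       
Paris │Alice Brown │Medium                       
NYC   │Eve Jones   │Critical                     
London│Hank Wilson │Low                          
London│Carol Wilson│High                         
Berlin│Frank Taylor│High                         
                                                 
                                                 
                                                 
                                                 
                                                 
                                                 
                                                 
                                                 
                                                 
                                                 


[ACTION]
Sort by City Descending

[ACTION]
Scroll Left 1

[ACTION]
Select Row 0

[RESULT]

City ▼│Name        │Level                        
──────┼────────────┼────────                     
>okyo │Alice Brown │High                         
Tokyo │Hank Jones  │Medium                       
Tokyo │Eve Davis   │High                         
Tokyo │Frank Brown │Critical                     
Sydney│Frank Smith │Medium                       
Sydney│Carol Brown │Medium                       
Paris │Alice Smith │Medium                       
Paris │Alice Brown │Medium                       
NYC   │Eve Jones   │Critical                     
London│Hank Wilson │Low                          
London│Carol Wilson│High                         
Berlin│Frank Taylor│High                         
                                                 
                                                 
                                                 
                                                 
                                                 
                                                 
                                                 
                                                 
                                                 
                                                 
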